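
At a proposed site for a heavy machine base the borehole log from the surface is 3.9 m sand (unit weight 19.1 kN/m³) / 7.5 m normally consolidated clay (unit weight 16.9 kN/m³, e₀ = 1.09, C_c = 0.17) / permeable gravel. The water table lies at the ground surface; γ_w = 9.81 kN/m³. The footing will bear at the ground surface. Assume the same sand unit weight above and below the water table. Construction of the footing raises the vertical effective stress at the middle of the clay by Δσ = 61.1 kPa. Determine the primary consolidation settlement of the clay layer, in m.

S_c ≈ 0.18 m

Mid-depth of clay below the ground surface: z = 3.9 + 7.5/2 = 7.65 m.
Total vertical stress at mid-clay: σ_v = 19.1×3.9 + 16.9×3.75 = 137.87 kPa.
Pore pressure: u = 9.81×(7.65 − 0) = 75.047 kPa.
Initial effective stress: σ'_0 = σ_v − u = 137.87 − 75.047 = 62.823 kPa.
Final effective stress: σ'_f = σ'_0 + Δσ = 62.823 + 61.1 = 123.92 kPa.
Normally consolidated clay, so the full stress increment lies on the virgin compression line:
S_c = C_c·H/(1+e₀)·log₁₀(σ'_f/σ'_0) = 0.17×7.5/(1+1.09)×log₁₀(123.92/62.823)
    = 0.61005 × 0.29502 = 0.18 m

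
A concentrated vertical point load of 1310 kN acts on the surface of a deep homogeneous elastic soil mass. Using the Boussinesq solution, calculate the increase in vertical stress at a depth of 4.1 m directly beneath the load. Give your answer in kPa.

Boussinesq vertical stress below a point load on an elastic half-space:
Δσ_z = 3P/(2πz²) · [1 + (r/z)²]^(−5/2)
r/z = 0/4.1 = 0; [1+(r/z)²]^(−5/2) = 1.
Δσ_z = 3×1310/(2π×4.1²) × 1 = 37.209 × 1 = 37.21 kPa

Δσ_z ≈ 37.2 kPa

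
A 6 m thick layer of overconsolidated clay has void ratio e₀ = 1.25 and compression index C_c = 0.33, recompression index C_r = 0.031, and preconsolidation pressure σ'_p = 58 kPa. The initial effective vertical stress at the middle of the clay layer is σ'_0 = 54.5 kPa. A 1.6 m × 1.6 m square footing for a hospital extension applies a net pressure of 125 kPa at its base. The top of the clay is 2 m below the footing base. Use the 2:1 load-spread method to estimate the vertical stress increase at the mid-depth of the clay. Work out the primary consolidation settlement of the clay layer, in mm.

Mid-depth of clay below the footing base: z = 2 + 6/2 = 5 m.
Stress increase at mid-clay by the 2:1 spreading method:
Δσ = qBL/((B+z)(L+z)) = 125×1.6×1.6/((1.6+5)(1.6+5)) = 7.3462 kPa
Final effective stress: σ'_f = 54.5 + 7.3462 = 61.846 kPa.
σ'_f = 61.846 > σ'_p = 58 kPa, so the stress path crosses the preconsolidation pressure — recompression up to σ'_p, then virgin compression beyond:
S_c = H/(1+e₀)·[C_r·log₁₀(σ'_p/σ'_0) + C_c·log₁₀(σ'_f/σ'_p)]
    = 6/2.25 × [0.031×log₁₀(58/54.5) + 0.33×log₁₀(61.846/58)]
    = 2.6667 × [0.00083798 + 0.0092016] = 0.02677 m

S_c ≈ 26.8 mm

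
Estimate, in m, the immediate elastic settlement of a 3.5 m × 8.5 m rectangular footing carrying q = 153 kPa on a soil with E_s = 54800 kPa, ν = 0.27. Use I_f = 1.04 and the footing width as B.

S_e ≈ 0.00942 m

Immediate (elastic) settlement: S_e = q·B·(1−ν²)/E_s · I_f.
S_e = 153 × 3.5 × (1 − 0.27²) / 54800 × 1.04
    = 153 × 3.5 × 0.9271 / 54800 × 1.04
    = 0.009422 m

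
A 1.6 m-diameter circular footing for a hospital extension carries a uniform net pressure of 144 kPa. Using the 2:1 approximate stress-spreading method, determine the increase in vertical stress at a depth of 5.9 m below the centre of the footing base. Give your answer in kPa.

Δσ_z ≈ 6.55 kPa

By the 2:1 method the load spreads at 1 horizontal : 2 vertical, so at depth z the loaded area has grown by z in each plan dimension:
Δσ ≈ qD²/(D+z)² = 144×1.6²/(1.6+5.9)² = 6.5536 kPa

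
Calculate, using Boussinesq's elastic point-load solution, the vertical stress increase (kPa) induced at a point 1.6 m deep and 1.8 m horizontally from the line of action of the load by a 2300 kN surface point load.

Boussinesq vertical stress below a point load on an elastic half-space:
Δσ_z = 3P/(2πz²) · [1 + (r/z)²]^(−5/2)
r/z = 1.8/1.6 = 1.125; [1+(r/z)²]^(−5/2) = 0.12943.
Δσ_z = 3×2300/(2π×1.6²) × 0.12943 = 428.97 × 0.12943 = 55.52 kPa

Δσ_z ≈ 55.5 kPa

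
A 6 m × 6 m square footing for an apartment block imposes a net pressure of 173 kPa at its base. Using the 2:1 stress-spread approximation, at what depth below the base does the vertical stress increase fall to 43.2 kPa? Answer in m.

2:1 spreading — at depth z the loaded area has grown by z in each plan dimension:
qB²/(B+z)² = Δσ_z ⇒ z = B(√(q/Δσ_z) − 1) = 6×(√(173/43.2) − 1) = 6.007 m

z ≈ 6.01 m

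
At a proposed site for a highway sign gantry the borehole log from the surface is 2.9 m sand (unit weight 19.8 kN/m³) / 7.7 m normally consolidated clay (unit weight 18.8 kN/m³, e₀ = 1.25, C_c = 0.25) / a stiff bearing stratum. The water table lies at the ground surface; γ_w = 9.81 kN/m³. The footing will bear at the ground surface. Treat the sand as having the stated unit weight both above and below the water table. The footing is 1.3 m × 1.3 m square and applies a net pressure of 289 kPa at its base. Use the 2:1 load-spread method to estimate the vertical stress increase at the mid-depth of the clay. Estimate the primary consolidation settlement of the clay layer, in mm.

Mid-depth of clay below the ground surface: z = 2.9 + 7.7/2 = 6.75 m.
Total vertical stress at mid-clay: σ_v = 19.8×2.9 + 18.8×3.85 = 129.8 kPa.
Pore pressure: u = 9.81×(6.75 − 0) = 66.218 kPa.
Initial effective stress: σ'_0 = σ_v − u = 129.8 − 66.218 = 63.582 kPa.
Stress increase at mid-clay by the 2:1 spreading method:
Δσ = qBL/((B+z)(L+z)) = 289×1.3×1.3/((1.3+6.75)(1.3+6.75)) = 7.5369 kPa
Final effective stress: σ'_f = σ'_0 + Δσ = 63.582 + 7.5369 = 71.119 kPa.
Normally consolidated clay, so the full stress increment lies on the virgin compression line:
S_c = C_c·H/(1+e₀)·log₁₀(σ'_f/σ'_0) = 0.25×7.7/(1+1.25)×log₁₀(71.119/63.582)
    = 0.85556 × 0.048651 = 0.04162 m

S_c ≈ 41.6 mm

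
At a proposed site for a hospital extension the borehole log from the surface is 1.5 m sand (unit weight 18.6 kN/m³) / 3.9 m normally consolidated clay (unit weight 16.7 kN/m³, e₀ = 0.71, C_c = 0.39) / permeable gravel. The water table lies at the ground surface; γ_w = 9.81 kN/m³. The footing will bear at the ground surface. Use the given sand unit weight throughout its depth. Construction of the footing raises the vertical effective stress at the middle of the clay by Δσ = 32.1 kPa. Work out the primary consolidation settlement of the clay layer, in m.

Mid-depth of clay below the ground surface: z = 1.5 + 3.9/2 = 3.45 m.
Total vertical stress at mid-clay: σ_v = 18.6×1.5 + 16.7×1.95 = 60.465 kPa.
Pore pressure: u = 9.81×(3.45 − 0) = 33.845 kPa.
Initial effective stress: σ'_0 = σ_v − u = 60.465 − 33.845 = 26.62 kPa.
Final effective stress: σ'_f = σ'_0 + Δσ = 26.62 + 32.1 = 58.72 kPa.
Normally consolidated clay, so the full stress increment lies on the virgin compression line:
S_c = C_c·H/(1+e₀)·log₁₀(σ'_f/σ'_0) = 0.39×3.9/(1+0.71)×log₁₀(58.72/26.62)
    = 0.88947 × 0.34358 = 0.3056 m

S_c ≈ 0.306 m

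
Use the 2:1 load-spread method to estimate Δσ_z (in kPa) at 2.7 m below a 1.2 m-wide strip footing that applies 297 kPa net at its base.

Δσ_z ≈ 91.4 kPa

By the 2:1 method the load spreads at 1 horizontal : 2 vertical, so at depth z the loaded area has grown by z in each plan dimension:
Δσ = qB/(B+z) = 297×1.2/(1.2+2.7) = 91.385 kPa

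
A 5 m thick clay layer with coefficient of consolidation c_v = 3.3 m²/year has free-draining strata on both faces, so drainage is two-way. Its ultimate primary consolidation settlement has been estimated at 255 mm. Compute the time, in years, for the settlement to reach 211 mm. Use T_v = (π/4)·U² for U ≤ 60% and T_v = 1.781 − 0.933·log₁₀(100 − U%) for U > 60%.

t ≈ 1.19 years

Drainage path length: H_d = H/2 = 2.5 m (double drainage).
U = S(t)/S_ult = 211/255 = 0.8275.
U > 60%: T_v = 1.781 − 0.933·log₁₀(100 − 82.745) = 0.62696.
t = T_v·H_d²/c_v = 0.62696×2.5²/3.3 = 1.187 years.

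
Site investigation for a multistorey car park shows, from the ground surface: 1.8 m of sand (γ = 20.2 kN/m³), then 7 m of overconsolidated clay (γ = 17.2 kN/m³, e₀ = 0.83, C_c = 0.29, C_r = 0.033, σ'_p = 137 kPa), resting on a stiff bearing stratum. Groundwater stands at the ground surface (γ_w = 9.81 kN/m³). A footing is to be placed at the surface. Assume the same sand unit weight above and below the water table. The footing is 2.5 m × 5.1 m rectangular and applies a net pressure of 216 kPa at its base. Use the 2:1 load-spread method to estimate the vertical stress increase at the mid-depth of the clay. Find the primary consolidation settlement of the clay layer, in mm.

S_c ≈ 31 mm

Mid-depth of clay below the ground surface: z = 1.8 + 7/2 = 5.3 m.
Total vertical stress at mid-clay: σ_v = 20.2×1.8 + 17.2×3.5 = 96.56 kPa.
Pore pressure: u = 9.81×(5.3 − 0) = 51.993 kPa.
Initial effective stress: σ'_0 = σ_v − u = 96.56 − 51.993 = 44.567 kPa.
Stress increase at mid-clay by the 2:1 spreading method:
Δσ = qBL/((B+z)(L+z)) = 216×2.5×5.1/((2.5+5.3)(5.1+5.3)) = 33.95 kPa
Final effective stress: σ'_f = 44.567 + 33.95 = 78.517 kPa.
σ'_f = 78.517 ≤ σ'_p = 137 kPa, so the clay remains overconsolidated and only the recompression index applies:
S_c = C_r·H/(1+e₀)·log₁₀(σ'_f/σ'_0) = 0.033×7/1.83×log₁₀(78.517/44.567)
    = 0.12623 × 0.24595 = 0.03105 m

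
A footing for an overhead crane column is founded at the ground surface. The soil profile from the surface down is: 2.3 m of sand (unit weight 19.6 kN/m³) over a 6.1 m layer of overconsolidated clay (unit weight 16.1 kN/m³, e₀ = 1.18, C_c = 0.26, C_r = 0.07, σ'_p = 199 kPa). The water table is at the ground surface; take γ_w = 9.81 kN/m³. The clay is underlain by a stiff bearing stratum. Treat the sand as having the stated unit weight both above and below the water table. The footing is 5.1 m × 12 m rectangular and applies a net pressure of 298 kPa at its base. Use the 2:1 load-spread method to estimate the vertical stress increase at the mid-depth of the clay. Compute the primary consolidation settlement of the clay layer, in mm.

S_c ≈ 104 mm

Mid-depth of clay below the ground surface: z = 2.3 + 6.1/2 = 5.35 m.
Total vertical stress at mid-clay: σ_v = 19.6×2.3 + 16.1×3.05 = 94.185 kPa.
Pore pressure: u = 9.81×(5.35 − 0) = 52.483 kPa.
Initial effective stress: σ'_0 = σ_v − u = 94.185 − 52.483 = 41.702 kPa.
Stress increase at mid-clay by the 2:1 spreading method:
Δσ = qBL/((B+z)(L+z)) = 298×5.1×12/((5.1+5.35)(12+5.35)) = 100.59 kPa
Final effective stress: σ'_f = 41.702 + 100.59 = 142.29 kPa.
σ'_f = 142.29 ≤ σ'_p = 199 kPa, so the clay remains overconsolidated and only the recompression index applies:
S_c = C_r·H/(1+e₀)·log₁₀(σ'_f/σ'_0) = 0.07×6.1/2.18×log₁₀(142.29/41.702)
    = 0.19587 × 0.53302 = 0.1044 m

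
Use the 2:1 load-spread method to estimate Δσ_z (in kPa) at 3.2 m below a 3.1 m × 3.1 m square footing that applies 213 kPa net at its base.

By the 2:1 method the load spreads at 1 horizontal : 2 vertical, so at depth z the loaded area has grown by z in each plan dimension:
Δσ = qBL/((B+z)(L+z)) = 213×3.1×3.1/((3.1+3.2)(3.1+3.2)) = 51.573 kPa

Δσ_z ≈ 51.6 kPa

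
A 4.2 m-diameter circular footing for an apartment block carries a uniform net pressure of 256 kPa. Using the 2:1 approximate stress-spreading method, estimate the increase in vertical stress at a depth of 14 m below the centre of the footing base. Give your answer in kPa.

By the 2:1 method the load spreads at 1 horizontal : 2 vertical, so at depth z the loaded area has grown by z in each plan dimension:
Δσ ≈ qD²/(D+z)² = 256×4.2²/(4.2+14)² = 13.633 kPa

Δσ_z ≈ 13.6 kPa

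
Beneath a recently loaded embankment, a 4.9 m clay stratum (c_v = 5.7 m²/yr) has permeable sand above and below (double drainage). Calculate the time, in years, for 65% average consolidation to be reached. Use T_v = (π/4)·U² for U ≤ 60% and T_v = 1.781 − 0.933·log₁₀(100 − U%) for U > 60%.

Drainage path length: H_d = H/2 = 2.45 m (double drainage).
U > 60%: T_v = 1.781 − 0.933·log₁₀(100 − 65) = 0.34038.
t = T_v·H_d²/c_v = 0.34038×2.45²/5.7 = 0.3584 years.

t ≈ 0.358 years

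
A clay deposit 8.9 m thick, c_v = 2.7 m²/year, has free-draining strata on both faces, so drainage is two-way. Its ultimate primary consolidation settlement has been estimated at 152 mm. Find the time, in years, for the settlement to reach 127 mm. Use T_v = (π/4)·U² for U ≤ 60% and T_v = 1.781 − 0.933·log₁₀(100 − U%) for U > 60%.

Drainage path length: H_d = H/2 = 4.45 m (double drainage).
U = S(t)/S_ult = 127/152 = 0.8355.
U > 60%: T_v = 1.781 − 0.933·log₁₀(100 − 83.553) = 0.64638.
t = T_v·H_d²/c_v = 0.64638×4.45²/2.7 = 4.741 years.

t ≈ 4.74 years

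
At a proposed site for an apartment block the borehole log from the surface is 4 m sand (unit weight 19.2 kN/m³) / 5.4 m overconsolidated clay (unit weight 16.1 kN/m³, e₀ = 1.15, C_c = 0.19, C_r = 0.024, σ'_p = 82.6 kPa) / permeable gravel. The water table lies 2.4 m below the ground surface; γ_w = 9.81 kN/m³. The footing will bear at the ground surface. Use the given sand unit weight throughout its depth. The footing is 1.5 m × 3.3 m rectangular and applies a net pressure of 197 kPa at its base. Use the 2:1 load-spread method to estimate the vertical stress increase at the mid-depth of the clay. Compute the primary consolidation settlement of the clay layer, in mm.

S_c ≈ 19.2 mm

Mid-depth of clay below the ground surface: z = 4 + 5.4/2 = 6.7 m.
Total vertical stress at mid-clay: σ_v = 19.2×4 + 16.1×2.7 = 120.27 kPa.
Pore pressure: u = 9.81×(6.7 − 2.4) = 42.183 kPa.
Initial effective stress: σ'_0 = σ_v − u = 120.27 − 42.183 = 78.087 kPa.
Stress increase at mid-clay by the 2:1 spreading method:
Δσ = qBL/((B+z)(L+z)) = 197×1.5×3.3/((1.5+6.7)(3.3+6.7)) = 11.892 kPa
Final effective stress: σ'_f = 78.087 + 11.892 = 89.979 kPa.
σ'_f = 89.979 > σ'_p = 82.6 kPa, so the stress path crosses the preconsolidation pressure — recompression up to σ'_p, then virgin compression beyond:
S_c = H/(1+e₀)·[C_r·log₁₀(σ'_p/σ'_0) + C_c·log₁₀(σ'_f/σ'_p)]
    = 5.4/2.15 × [0.024×log₁₀(82.6/78.087) + 0.19×log₁₀(89.979/82.6)]
    = 2.5116 × [0.00058563 + 0.0070606] = 0.0192 m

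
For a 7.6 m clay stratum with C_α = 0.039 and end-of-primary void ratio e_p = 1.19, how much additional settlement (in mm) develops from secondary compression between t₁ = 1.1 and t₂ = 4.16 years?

S_s ≈ 78.2 mm

Secondary compression: S_s = C_α·H/(1+e_p)·log₁₀(t₂/t₁)
S_s = 0.039×7.6/(1+1.19)×log₁₀(4.16/1.1)
    = 0.1353 × 0.5777 = 0.07819 m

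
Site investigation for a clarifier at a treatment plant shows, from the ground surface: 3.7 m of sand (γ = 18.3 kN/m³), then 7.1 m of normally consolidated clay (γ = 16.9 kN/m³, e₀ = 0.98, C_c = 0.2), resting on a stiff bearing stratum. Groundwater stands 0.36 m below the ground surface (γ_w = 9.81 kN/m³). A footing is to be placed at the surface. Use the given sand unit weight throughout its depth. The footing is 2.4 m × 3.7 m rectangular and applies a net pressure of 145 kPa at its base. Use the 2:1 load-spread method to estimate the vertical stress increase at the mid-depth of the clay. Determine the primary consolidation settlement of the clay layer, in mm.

S_c ≈ 57.5 mm

Mid-depth of clay below the ground surface: z = 3.7 + 7.1/2 = 7.25 m.
Total vertical stress at mid-clay: σ_v = 18.3×3.7 + 16.9×3.55 = 127.7 kPa.
Pore pressure: u = 9.81×(7.25 − 0.36) = 67.591 kPa.
Initial effective stress: σ'_0 = σ_v − u = 127.7 − 67.591 = 60.109 kPa.
Stress increase at mid-clay by the 2:1 spreading method:
Δσ = qBL/((B+z)(L+z)) = 145×2.4×3.7/((2.4+7.25)(3.7+7.25)) = 12.185 kPa
Final effective stress: σ'_f = σ'_0 + Δσ = 60.109 + 12.185 = 72.294 kPa.
Normally consolidated clay, so the full stress increment lies on the virgin compression line:
S_c = C_c·H/(1+e₀)·log₁₀(σ'_f/σ'_0) = 0.2×7.1/(1+0.98)×log₁₀(72.294/60.109)
    = 0.71717 × 0.080163 = 0.05749 m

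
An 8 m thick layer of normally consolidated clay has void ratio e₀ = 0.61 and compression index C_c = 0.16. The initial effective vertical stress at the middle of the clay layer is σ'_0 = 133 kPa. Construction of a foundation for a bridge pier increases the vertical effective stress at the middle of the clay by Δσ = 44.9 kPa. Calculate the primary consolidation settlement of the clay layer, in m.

Final effective stress: σ'_f = σ'_0 + Δσ = 133 + 44.9 = 177.9 kPa.
Normally consolidated clay, so the full stress increment lies on the virgin compression line:
S_c = C_c·H/(1+e₀)·log₁₀(σ'_f/σ'_0) = 0.16×8/(1+0.61)×log₁₀(177.9/133)
    = 0.79503 × 0.12632 = 0.1004 m

S_c ≈ 0.1 m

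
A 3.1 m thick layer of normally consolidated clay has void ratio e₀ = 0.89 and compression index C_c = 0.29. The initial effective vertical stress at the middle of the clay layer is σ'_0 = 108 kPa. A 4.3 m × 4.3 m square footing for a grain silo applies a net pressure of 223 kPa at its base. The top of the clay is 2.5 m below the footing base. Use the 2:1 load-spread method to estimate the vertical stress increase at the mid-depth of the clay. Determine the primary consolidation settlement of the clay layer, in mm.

Mid-depth of clay below the footing base: z = 2.5 + 3.1/2 = 4.05 m.
Stress increase at mid-clay by the 2:1 spreading method:
Δσ = qBL/((B+z)(L+z)) = 223×4.3×4.3/((4.3+4.05)(4.3+4.05)) = 59.138 kPa
Final effective stress: σ'_f = σ'_0 + Δσ = 108 + 59.138 = 167.14 kPa.
Normally consolidated clay, so the full stress increment lies on the virgin compression line:
S_c = C_c·H/(1+e₀)·log₁₀(σ'_f/σ'_0) = 0.29×3.1/(1+0.89)×log₁₀(167.14/108)
    = 0.47566 × 0.18966 = 0.09021 m

S_c ≈ 90.2 mm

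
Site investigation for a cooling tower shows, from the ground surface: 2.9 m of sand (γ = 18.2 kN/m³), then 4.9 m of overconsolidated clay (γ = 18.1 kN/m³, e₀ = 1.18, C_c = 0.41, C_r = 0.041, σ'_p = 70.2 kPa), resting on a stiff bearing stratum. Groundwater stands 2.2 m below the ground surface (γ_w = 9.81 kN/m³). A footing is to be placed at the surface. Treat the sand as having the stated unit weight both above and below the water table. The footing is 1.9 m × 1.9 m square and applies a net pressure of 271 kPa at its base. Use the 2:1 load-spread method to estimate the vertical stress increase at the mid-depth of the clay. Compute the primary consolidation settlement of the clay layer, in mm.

Mid-depth of clay below the ground surface: z = 2.9 + 4.9/2 = 5.35 m.
Total vertical stress at mid-clay: σ_v = 18.2×2.9 + 18.1×2.45 = 97.125 kPa.
Pore pressure: u = 9.81×(5.35 − 2.2) = 30.902 kPa.
Initial effective stress: σ'_0 = σ_v − u = 97.125 − 30.902 = 66.223 kPa.
Stress increase at mid-clay by the 2:1 spreading method:
Δσ = qBL/((B+z)(L+z)) = 271×1.9×1.9/((1.9+5.35)(1.9+5.35)) = 18.612 kPa
Final effective stress: σ'_f = 66.223 + 18.612 = 84.835 kPa.
σ'_f = 84.835 > σ'_p = 70.2 kPa, so the stress path crosses the preconsolidation pressure — recompression up to σ'_p, then virgin compression beyond:
S_c = H/(1+e₀)·[C_r·log₁₀(σ'_p/σ'_0) + C_c·log₁₀(σ'_f/σ'_p)]
    = 4.9/2.18 × [0.041×log₁₀(70.2/66.223) + 0.41×log₁₀(84.835/70.2)]
    = 2.2477 × [0.0010385 + 0.033718] = 0.07812 m

S_c ≈ 78.1 mm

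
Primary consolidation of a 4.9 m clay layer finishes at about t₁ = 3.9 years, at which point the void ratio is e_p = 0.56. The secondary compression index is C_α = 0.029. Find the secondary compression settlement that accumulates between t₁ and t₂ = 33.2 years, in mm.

Secondary compression: S_s = C_α·H/(1+e_p)·log₁₀(t₂/t₁)
S_s = 0.029×4.9/(1+0.56)×log₁₀(33.2/3.9)
    = 0.09109 × 0.9301 = 0.08472 m

S_s ≈ 84.7 mm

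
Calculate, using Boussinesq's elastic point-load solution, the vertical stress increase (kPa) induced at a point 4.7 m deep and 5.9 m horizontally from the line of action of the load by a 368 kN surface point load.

Boussinesq vertical stress below a point load on an elastic half-space:
Δσ_z = 3P/(2πz²) · [1 + (r/z)²]^(−5/2)
r/z = 5.9/4.7 = 1.2553; [1+(r/z)²]^(−5/2) = 0.093909.
Δσ_z = 3×368/(2π×4.7²) × 0.093909 = 7.9541 × 0.093909 = 0.747 kPa

Δσ_z ≈ 0.747 kPa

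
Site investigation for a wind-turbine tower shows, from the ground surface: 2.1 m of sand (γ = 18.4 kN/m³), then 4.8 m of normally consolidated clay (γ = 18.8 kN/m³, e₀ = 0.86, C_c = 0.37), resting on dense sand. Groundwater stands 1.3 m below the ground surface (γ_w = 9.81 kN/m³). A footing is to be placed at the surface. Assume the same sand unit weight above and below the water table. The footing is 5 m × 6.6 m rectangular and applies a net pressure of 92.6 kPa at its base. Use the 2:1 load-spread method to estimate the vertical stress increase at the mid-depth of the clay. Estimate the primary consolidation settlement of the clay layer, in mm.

Mid-depth of clay below the ground surface: z = 2.1 + 4.8/2 = 4.5 m.
Total vertical stress at mid-clay: σ_v = 18.4×2.1 + 18.8×2.4 = 83.76 kPa.
Pore pressure: u = 9.81×(4.5 − 1.3) = 31.392 kPa.
Initial effective stress: σ'_0 = σ_v − u = 83.76 − 31.392 = 52.368 kPa.
Stress increase at mid-clay by the 2:1 spreading method:
Δσ = qBL/((B+z)(L+z)) = 92.6×5×6.6/((5+4.5)(6.6+4.5)) = 28.979 kPa
Final effective stress: σ'_f = σ'_0 + Δσ = 52.368 + 28.979 = 81.347 kPa.
Normally consolidated clay, so the full stress increment lies on the virgin compression line:
S_c = C_c·H/(1+e₀)·log₁₀(σ'_f/σ'_0) = 0.37×4.8/(1+0.86)×log₁₀(81.347/52.368)
    = 0.95484 × 0.19128 = 0.1826 m

S_c ≈ 183 mm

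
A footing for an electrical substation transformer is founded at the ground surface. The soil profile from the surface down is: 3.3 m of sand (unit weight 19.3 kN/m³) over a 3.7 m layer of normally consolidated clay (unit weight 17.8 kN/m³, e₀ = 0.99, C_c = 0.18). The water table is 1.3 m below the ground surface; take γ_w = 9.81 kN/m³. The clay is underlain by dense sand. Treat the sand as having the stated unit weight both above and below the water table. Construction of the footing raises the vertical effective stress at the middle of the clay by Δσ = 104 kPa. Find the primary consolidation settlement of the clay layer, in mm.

Mid-depth of clay below the ground surface: z = 3.3 + 3.7/2 = 5.15 m.
Total vertical stress at mid-clay: σ_v = 19.3×3.3 + 17.8×1.85 = 96.62 kPa.
Pore pressure: u = 9.81×(5.15 − 1.3) = 37.769 kPa.
Initial effective stress: σ'_0 = σ_v − u = 96.62 − 37.769 = 58.851 kPa.
Final effective stress: σ'_f = σ'_0 + Δσ = 58.851 + 104 = 162.85 kPa.
Normally consolidated clay, so the full stress increment lies on the virgin compression line:
S_c = C_c·H/(1+e₀)·log₁₀(σ'_f/σ'_0) = 0.18×3.7/(1+0.99)×log₁₀(162.85/58.851)
    = 0.33467 × 0.44203 = 0.1479 m

S_c ≈ 148 mm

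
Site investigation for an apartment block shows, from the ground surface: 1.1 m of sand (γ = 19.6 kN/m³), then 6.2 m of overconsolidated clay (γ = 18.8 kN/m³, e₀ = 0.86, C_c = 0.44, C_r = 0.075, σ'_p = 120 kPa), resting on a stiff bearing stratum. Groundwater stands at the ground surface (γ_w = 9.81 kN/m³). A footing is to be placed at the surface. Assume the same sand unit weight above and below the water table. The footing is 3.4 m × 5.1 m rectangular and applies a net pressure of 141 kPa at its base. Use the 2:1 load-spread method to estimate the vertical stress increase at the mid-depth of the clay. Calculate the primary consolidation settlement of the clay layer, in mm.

S_c ≈ 69.4 mm

Mid-depth of clay below the ground surface: z = 1.1 + 6.2/2 = 4.2 m.
Total vertical stress at mid-clay: σ_v = 19.6×1.1 + 18.8×3.1 = 79.84 kPa.
Pore pressure: u = 9.81×(4.2 − 0) = 41.202 kPa.
Initial effective stress: σ'_0 = σ_v − u = 79.84 − 41.202 = 38.638 kPa.
Stress increase at mid-clay by the 2:1 spreading method:
Δσ = qBL/((B+z)(L+z)) = 141×3.4×5.1/((3.4+4.2)(5.1+4.2)) = 34.592 kPa
Final effective stress: σ'_f = 38.638 + 34.592 = 73.23 kPa.
σ'_f = 73.23 ≤ σ'_p = 120 kPa, so the clay remains overconsolidated and only the recompression index applies:
S_c = C_r·H/(1+e₀)·log₁₀(σ'_f/σ'_0) = 0.075×6.2/1.86×log₁₀(73.23/38.638)
    = 0.25 × 0.27767 = 0.06942 m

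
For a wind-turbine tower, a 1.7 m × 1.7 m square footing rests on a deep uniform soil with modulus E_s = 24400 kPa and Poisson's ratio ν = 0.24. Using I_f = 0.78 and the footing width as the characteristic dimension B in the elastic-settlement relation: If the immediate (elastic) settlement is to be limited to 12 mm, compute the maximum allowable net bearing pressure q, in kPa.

S_e = q·B·(1−ν²)/E_s · I_f  ⇒  q = S_e·E_s / (B·(1−ν²)·I_f).
q = 0.012 × 24400 / (1.7 × 0.9424 × 0.78) = 234.3 kPa

q ≈ 234 kPa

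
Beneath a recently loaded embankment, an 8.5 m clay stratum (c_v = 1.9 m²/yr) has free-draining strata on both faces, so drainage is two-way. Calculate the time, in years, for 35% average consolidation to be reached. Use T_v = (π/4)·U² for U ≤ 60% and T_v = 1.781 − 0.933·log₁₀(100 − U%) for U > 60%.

t ≈ 0.915 years

Drainage path length: H_d = H/2 = 4.25 m (double drainage).
U ≤ 60%: T_v = (π/4)·U² = (π/4)×0.35² = 0.096211.
t = T_v·H_d²/c_v = 0.096211×4.25²/1.9 = 0.9146 years.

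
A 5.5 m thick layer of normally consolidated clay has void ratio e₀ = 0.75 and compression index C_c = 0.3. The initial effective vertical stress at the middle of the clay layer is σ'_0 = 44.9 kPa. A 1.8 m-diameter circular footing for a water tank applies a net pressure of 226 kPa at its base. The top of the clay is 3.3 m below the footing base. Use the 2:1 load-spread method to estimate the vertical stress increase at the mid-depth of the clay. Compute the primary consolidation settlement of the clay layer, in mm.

S_c ≈ 96.1 mm

Mid-depth of clay below the footing base: z = 3.3 + 5.5/2 = 6.05 m.
Stress increase at mid-clay by the 2:1 spreading method:
Δσ ≈ qD²/(D+z)² = 226×1.8²/(1.8+6.05)² = 11.883 kPa
Final effective stress: σ'_f = σ'_0 + Δσ = 44.9 + 11.883 = 56.783 kPa.
Normally consolidated clay, so the full stress increment lies on the virgin compression line:
S_c = C_c·H/(1+e₀)·log₁₀(σ'_f/σ'_0) = 0.3×5.5/(1+0.75)×log₁₀(56.783/44.9)
    = 0.94286 × 0.10197 = 0.09614 m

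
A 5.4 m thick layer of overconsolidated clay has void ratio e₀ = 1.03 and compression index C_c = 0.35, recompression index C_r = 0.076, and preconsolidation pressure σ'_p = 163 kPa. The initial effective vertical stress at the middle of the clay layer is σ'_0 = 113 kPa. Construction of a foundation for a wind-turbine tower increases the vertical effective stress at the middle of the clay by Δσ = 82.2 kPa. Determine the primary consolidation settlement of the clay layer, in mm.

Final effective stress: σ'_f = 113 + 82.2 = 195.2 kPa.
σ'_f = 195.2 > σ'_p = 163 kPa, so the stress path crosses the preconsolidation pressure — recompression up to σ'_p, then virgin compression beyond:
S_c = H/(1+e₀)·[C_r·log₁₀(σ'_p/σ'_0) + C_c·log₁₀(σ'_f/σ'_p)]
    = 5.4/2.03 × [0.076×log₁₀(163/113) + 0.35×log₁₀(195.2/163)]
    = 2.6601 × [0.012092 + 0.027402] = 0.1051 m

S_c ≈ 105 mm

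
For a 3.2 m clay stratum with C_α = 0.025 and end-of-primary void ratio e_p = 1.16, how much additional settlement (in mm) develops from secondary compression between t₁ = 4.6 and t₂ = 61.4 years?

S_s ≈ 41.7 mm

Secondary compression: S_s = C_α·H/(1+e_p)·log₁₀(t₂/t₁)
S_s = 0.025×3.2/(1+1.16)×log₁₀(61.4/4.6)
    = 0.03704 × 1.125 = 0.04168 m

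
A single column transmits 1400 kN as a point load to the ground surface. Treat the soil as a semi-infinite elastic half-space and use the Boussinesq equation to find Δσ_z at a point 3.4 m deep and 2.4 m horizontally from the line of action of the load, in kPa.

Boussinesq vertical stress below a point load on an elastic half-space:
Δσ_z = 3P/(2πz²) · [1 + (r/z)²]^(−5/2)
r/z = 2.4/3.4 = 0.70588; [1+(r/z)²]^(−5/2) = 0.36394.
Δσ_z = 3×1400/(2π×3.4²) × 0.36394 = 57.824 × 0.36394 = 21.04 kPa

Δσ_z ≈ 21 kPa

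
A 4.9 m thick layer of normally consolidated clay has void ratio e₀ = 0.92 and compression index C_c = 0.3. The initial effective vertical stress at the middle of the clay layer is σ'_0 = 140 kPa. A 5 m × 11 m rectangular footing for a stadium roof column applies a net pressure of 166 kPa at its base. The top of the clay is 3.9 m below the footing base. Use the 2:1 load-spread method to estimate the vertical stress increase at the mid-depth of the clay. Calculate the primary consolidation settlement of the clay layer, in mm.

Mid-depth of clay below the footing base: z = 3.9 + 4.9/2 = 6.35 m.
Stress increase at mid-clay by the 2:1 spreading method:
Δσ = qBL/((B+z)(L+z)) = 166×5×11/((5+6.35)(11+6.35)) = 46.363 kPa
Final effective stress: σ'_f = σ'_0 + Δσ = 140 + 46.363 = 186.36 kPa.
Normally consolidated clay, so the full stress increment lies on the virgin compression line:
S_c = C_c·H/(1+e₀)·log₁₀(σ'_f/σ'_0) = 0.3×4.9/(1+0.92)×log₁₀(186.36/140)
    = 0.76562 × 0.12422 = 0.09511 m

S_c ≈ 95.1 mm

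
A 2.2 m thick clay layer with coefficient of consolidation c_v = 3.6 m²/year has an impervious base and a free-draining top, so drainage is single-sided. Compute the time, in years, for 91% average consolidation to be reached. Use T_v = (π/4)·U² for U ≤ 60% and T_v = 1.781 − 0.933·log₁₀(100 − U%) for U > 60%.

t ≈ 1.2 years

Drainage path length: H_d = H = 2.2 m (single drainage).
U > 60%: T_v = 1.781 − 0.933·log₁₀(100 − 91) = 0.89069.
t = T_v·H_d²/c_v = 0.89069×2.2²/3.6 = 1.197 years.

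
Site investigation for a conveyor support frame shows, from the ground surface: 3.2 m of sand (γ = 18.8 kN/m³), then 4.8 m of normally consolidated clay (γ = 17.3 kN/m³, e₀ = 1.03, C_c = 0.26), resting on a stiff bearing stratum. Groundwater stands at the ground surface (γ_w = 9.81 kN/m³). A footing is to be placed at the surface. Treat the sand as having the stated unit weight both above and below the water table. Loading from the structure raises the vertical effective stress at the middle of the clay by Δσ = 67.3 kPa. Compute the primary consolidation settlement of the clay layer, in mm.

S_c ≈ 238 mm

Mid-depth of clay below the ground surface: z = 3.2 + 4.8/2 = 5.6 m.
Total vertical stress at mid-clay: σ_v = 18.8×3.2 + 17.3×2.4 = 101.68 kPa.
Pore pressure: u = 9.81×(5.6 − 0) = 54.936 kPa.
Initial effective stress: σ'_0 = σ_v − u = 101.68 − 54.936 = 46.744 kPa.
Final effective stress: σ'_f = σ'_0 + Δσ = 46.744 + 67.3 = 114.04 kPa.
Normally consolidated clay, so the full stress increment lies on the virgin compression line:
S_c = C_c·H/(1+e₀)·log₁₀(σ'_f/σ'_0) = 0.26×4.8/(1+1.03)×log₁₀(114.04/46.744)
    = 0.61478 × 0.38733 = 0.2381 m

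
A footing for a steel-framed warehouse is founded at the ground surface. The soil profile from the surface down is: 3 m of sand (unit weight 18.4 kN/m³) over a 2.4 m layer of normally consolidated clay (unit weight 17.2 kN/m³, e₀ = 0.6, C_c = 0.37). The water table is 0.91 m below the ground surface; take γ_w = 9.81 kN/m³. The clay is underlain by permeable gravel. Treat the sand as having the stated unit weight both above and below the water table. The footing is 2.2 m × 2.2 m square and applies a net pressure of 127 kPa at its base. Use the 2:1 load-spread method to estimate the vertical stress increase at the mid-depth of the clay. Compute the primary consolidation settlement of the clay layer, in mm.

Mid-depth of clay below the ground surface: z = 3 + 2.4/2 = 4.2 m.
Total vertical stress at mid-clay: σ_v = 18.4×3 + 17.2×1.2 = 75.84 kPa.
Pore pressure: u = 9.81×(4.2 − 0.91) = 32.275 kPa.
Initial effective stress: σ'_0 = σ_v − u = 75.84 − 32.275 = 43.565 kPa.
Stress increase at mid-clay by the 2:1 spreading method:
Δσ = qBL/((B+z)(L+z)) = 127×2.2×2.2/((2.2+4.2)(2.2+4.2)) = 15.007 kPa
Final effective stress: σ'_f = σ'_0 + Δσ = 43.565 + 15.007 = 58.572 kPa.
Normally consolidated clay, so the full stress increment lies on the virgin compression line:
S_c = C_c·H/(1+e₀)·log₁₀(σ'_f/σ'_0) = 0.37×2.4/(1+0.6)×log₁₀(58.572/43.565)
    = 0.555 × 0.12855 = 0.07135 m

S_c ≈ 71.3 mm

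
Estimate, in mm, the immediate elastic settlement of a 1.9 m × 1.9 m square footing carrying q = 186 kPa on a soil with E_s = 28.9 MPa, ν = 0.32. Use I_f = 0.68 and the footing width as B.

S_e ≈ 7.46 mm

Immediate (elastic) settlement: S_e = q·B·(1−ν²)/E_s · I_f.
E_s = 28.9 MPa = 28900 kPa.
S_e = 186 × 1.9 × (1 − 0.32²) / 28900 × 0.68
    = 186 × 1.9 × 0.8976 / 28900 × 0.68
    = 0.007464 m = 7.464 mm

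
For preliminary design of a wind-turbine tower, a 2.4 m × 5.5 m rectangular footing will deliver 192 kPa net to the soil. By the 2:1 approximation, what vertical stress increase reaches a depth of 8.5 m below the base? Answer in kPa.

Δσ_z ≈ 16.6 kPa

By the 2:1 method the load spreads at 1 horizontal : 2 vertical, so at depth z the loaded area has grown by z in each plan dimension:
Δσ = qBL/((B+z)(L+z)) = 192×2.4×5.5/((2.4+8.5)(5.5+8.5)) = 16.608 kPa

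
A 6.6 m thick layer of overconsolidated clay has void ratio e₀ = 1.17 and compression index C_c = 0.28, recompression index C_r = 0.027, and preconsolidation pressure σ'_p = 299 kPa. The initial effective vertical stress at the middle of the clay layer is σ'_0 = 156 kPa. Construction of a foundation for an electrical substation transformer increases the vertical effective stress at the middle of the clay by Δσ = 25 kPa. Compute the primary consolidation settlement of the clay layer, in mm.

Final effective stress: σ'_f = 156 + 25 = 181 kPa.
σ'_f = 181 ≤ σ'_p = 299 kPa, so the clay remains overconsolidated and only the recompression index applies:
S_c = C_r·H/(1+e₀)·log₁₀(σ'_f/σ'_0) = 0.027×6.6/2.17×log₁₀(181/156)
    = 0.08212 × 0.064554 = 0.005301 m

S_c ≈ 5.3 mm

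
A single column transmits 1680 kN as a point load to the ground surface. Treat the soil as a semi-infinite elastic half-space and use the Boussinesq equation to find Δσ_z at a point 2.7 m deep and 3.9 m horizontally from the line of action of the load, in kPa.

Δσ_z ≈ 6.57 kPa

Boussinesq vertical stress below a point load on an elastic half-space:
Δσ_z = 3P/(2πz²) · [1 + (r/z)²]^(−5/2)
r/z = 3.9/2.7 = 1.4444; [1+(r/z)²]^(−5/2) = 0.059753.
Δσ_z = 3×1680/(2π×2.7²) × 0.059753 = 110.03 × 0.059753 = 6.575 kPa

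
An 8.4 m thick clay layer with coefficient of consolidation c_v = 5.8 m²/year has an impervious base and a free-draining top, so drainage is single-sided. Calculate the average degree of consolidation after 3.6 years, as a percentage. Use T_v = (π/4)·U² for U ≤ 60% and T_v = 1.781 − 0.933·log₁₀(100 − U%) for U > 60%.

U ≈ 60.9 %

Drainage path length: H_d = H = 8.4 m (single drainage).
T_v = c_v·t/H_d² = 5.8×3.6/8.4² = 0.29592.
T_v = 0.29592 corresponds to the U > 60% branch:
U = 1 − 10^((1.781 − T_v)/0.933)/100 = 0.6094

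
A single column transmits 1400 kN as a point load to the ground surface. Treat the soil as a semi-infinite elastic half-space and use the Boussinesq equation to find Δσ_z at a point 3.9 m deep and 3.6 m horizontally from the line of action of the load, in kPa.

Boussinesq vertical stress below a point load on an elastic half-space:
Δσ_z = 3P/(2πz²) · [1 + (r/z)²]^(−5/2)
r/z = 3.6/3.9 = 0.92308; [1+(r/z)²]^(−5/2) = 0.21422.
Δσ_z = 3×1400/(2π×3.9²) × 0.21422 = 43.948 × 0.21422 = 9.415 kPa

Δσ_z ≈ 9.41 kPa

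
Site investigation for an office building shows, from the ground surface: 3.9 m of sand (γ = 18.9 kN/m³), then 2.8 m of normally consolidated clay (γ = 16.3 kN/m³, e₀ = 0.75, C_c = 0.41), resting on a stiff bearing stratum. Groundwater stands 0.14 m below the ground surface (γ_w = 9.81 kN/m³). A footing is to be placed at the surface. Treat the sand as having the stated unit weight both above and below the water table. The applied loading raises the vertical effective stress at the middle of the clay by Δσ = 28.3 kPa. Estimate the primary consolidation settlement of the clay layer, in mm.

S_c ≈ 137 mm

Mid-depth of clay below the ground surface: z = 3.9 + 2.8/2 = 5.3 m.
Total vertical stress at mid-clay: σ_v = 18.9×3.9 + 16.3×1.4 = 96.53 kPa.
Pore pressure: u = 9.81×(5.3 − 0.14) = 50.62 kPa.
Initial effective stress: σ'_0 = σ_v − u = 96.53 − 50.62 = 45.91 kPa.
Final effective stress: σ'_f = σ'_0 + Δσ = 45.91 + 28.3 = 74.21 kPa.
Normally consolidated clay, so the full stress increment lies on the virgin compression line:
S_c = C_c·H/(1+e₀)·log₁₀(σ'_f/σ'_0) = 0.41×2.8/(1+0.75)×log₁₀(74.21/45.91)
    = 0.656 × 0.20856 = 0.1368 m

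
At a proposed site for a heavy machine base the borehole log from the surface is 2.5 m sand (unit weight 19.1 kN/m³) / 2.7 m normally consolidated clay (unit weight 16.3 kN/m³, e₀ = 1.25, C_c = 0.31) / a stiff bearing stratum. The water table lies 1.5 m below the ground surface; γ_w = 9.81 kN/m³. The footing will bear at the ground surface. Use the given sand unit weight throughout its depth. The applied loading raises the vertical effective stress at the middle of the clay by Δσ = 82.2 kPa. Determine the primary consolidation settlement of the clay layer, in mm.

S_c ≈ 164 mm

Mid-depth of clay below the ground surface: z = 2.5 + 2.7/2 = 3.85 m.
Total vertical stress at mid-clay: σ_v = 19.1×2.5 + 16.3×1.35 = 69.755 kPa.
Pore pressure: u = 9.81×(3.85 − 1.5) = 23.054 kPa.
Initial effective stress: σ'_0 = σ_v − u = 69.755 − 23.054 = 46.701 kPa.
Final effective stress: σ'_f = σ'_0 + Δσ = 46.701 + 82.2 = 128.9 kPa.
Normally consolidated clay, so the full stress increment lies on the virgin compression line:
S_c = C_c·H/(1+e₀)·log₁₀(σ'_f/σ'_0) = 0.31×2.7/(1+1.25)×log₁₀(128.9/46.701)
    = 0.372 × 0.44093 = 0.164 m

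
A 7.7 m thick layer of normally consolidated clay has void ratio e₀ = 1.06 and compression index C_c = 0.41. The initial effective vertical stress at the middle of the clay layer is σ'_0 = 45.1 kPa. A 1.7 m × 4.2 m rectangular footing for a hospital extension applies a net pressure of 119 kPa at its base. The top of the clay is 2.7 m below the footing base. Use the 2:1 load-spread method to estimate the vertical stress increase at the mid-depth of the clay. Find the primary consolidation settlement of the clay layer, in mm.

Mid-depth of clay below the footing base: z = 2.7 + 7.7/2 = 6.55 m.
Stress increase at mid-clay by the 2:1 spreading method:
Δσ = qBL/((B+z)(L+z)) = 119×1.7×4.2/((1.7+6.55)(4.2+6.55)) = 9.5804 kPa
Final effective stress: σ'_f = σ'_0 + Δσ = 45.1 + 9.5804 = 54.68 kPa.
Normally consolidated clay, so the full stress increment lies on the virgin compression line:
S_c = C_c·H/(1+e₀)·log₁₀(σ'_f/σ'_0) = 0.41×7.7/(1+1.06)×log₁₀(54.68/45.1)
    = 1.5325 × 0.083652 = 0.1282 m

S_c ≈ 128 mm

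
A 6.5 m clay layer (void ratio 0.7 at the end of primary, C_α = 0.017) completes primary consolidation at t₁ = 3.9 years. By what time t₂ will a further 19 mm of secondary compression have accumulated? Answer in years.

S_s = C_α·H/(1+e_p)·log₁₀(t₂/t₁) ⇒ log₁₀(t₂/t₁) = S_s·(1+e_p)/(C_α·H).
log₁₀(t₂/t₁) = 0.019 × (1+0.7) / (0.017×6.5) = 0.2923
t₂ = t₁ × 10^0.2923 = 3.9 × 1.96 = 7.645 years

t₂ ≈ 7.64 years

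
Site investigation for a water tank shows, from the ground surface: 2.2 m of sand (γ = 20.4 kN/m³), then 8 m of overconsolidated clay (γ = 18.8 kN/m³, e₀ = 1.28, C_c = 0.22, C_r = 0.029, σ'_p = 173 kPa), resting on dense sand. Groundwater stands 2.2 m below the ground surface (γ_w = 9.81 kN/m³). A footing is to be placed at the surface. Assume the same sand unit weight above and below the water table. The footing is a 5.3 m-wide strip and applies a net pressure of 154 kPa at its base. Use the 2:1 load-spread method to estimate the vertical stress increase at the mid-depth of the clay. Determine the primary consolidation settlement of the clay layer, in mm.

S_c ≈ 27.8 mm

Mid-depth of clay below the ground surface: z = 2.2 + 8/2 = 6.2 m.
Total vertical stress at mid-clay: σ_v = 20.4×2.2 + 18.8×4 = 120.08 kPa.
Pore pressure: u = 9.81×(6.2 − 2.2) = 39.24 kPa.
Initial effective stress: σ'_0 = σ_v − u = 120.08 − 39.24 = 80.84 kPa.
Stress increase at mid-clay by the 2:1 spreading method:
Δσ = qB/(B+z) = 154×5.3/(5.3+6.2) = 70.974 kPa
Final effective stress: σ'_f = 80.84 + 70.974 = 151.81 kPa.
σ'_f = 151.81 ≤ σ'_p = 173 kPa, so the clay remains overconsolidated and only the recompression index applies:
S_c = C_r·H/(1+e₀)·log₁₀(σ'_f/σ'_0) = 0.029×8/2.28×log₁₀(151.81/80.84)
    = 0.10176 × 0.27367 = 0.02785 m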